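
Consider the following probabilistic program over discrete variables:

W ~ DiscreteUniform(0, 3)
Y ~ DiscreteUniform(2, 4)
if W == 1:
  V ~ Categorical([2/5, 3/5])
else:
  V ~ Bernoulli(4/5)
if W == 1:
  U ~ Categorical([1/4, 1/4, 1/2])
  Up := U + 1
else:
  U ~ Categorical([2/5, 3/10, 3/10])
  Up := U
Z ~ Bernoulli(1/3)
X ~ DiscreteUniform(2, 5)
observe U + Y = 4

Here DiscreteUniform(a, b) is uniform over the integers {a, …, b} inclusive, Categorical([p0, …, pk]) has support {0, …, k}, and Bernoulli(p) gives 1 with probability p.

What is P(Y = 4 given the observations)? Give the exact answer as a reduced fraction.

Enumerate traces; 192 have nonzero weight after conditioning:
  (W=0, Y=2, V=0, U=2, Z=0, X=2) weight 1/1200
  (W=0, Y=2, V=0, U=2, Z=0, X=3) weight 1/1200
  (W=0, Y=2, V=0, U=2, Z=0, X=4) weight 1/1200
  (W=0, Y=2, V=0, U=2, Z=0, X=5) weight 1/1200
  (W=0, Y=2, V=0, U=2, Z=1, X=2) weight 1/2400
  (W=0, Y=2, V=0, U=2, Z=1, X=3) weight 1/2400
  (W=0, Y=2, V=0, U=2, Z=1, X=4) weight 1/2400
  (W=0, Y=2, V=0, U=2, Z=1, X=5) weight 1/2400
  (W=0, Y=3, V=0, U=1, Z=0, X=2) weight 1/1200
  (W=0, Y=4, V=0, U=0, Z=0, X=2) weight 1/900
  … 182 more
Group by Y:
  weight(Y=2) = 7/60
  weight(Y=3) = 23/240
  weight(Y=4) = 29/240
Total weight = 7/60 + 23/240 + 29/240 = 1/3
P(Y=2 | obs) = 7/60 / 1/3 = 7/20
P(Y=3 | obs) = 23/240 / 1/3 = 23/80
P(Y=4 | obs) = 29/240 / 1/3 = 29/80

P(Y = 4 | obs) = 29/80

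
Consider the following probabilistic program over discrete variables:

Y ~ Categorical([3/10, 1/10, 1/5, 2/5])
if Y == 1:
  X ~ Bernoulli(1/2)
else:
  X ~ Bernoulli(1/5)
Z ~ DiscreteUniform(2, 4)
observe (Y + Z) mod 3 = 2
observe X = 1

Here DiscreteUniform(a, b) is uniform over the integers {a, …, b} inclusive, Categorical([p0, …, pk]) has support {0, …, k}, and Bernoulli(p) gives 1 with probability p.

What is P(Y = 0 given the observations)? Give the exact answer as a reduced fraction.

Enumerate traces; 4 have nonzero weight after conditioning:
  (Y=0, X=1, Z=2) weight 1/50
  (Y=1, X=1, Z=4) weight 1/60
  (Y=2, X=1, Z=3) weight 1/75
  (Y=3, X=1, Z=2) weight 2/75
Group by Y:
  weight(Y=0) = 1/50
  weight(Y=1) = 1/60
  weight(Y=2) = 1/75
  weight(Y=3) = 2/75
Total weight = 1/50 + 1/60 + 1/75 + 2/75 = 23/300
P(Y=0 | obs) = 1/50 / 23/300 = 6/23
P(Y=1 | obs) = 1/60 / 23/300 = 5/23
P(Y=2 | obs) = 1/75 / 23/300 = 4/23
P(Y=3 | obs) = 2/75 / 23/300 = 8/23

P(Y = 0 | obs) = 6/23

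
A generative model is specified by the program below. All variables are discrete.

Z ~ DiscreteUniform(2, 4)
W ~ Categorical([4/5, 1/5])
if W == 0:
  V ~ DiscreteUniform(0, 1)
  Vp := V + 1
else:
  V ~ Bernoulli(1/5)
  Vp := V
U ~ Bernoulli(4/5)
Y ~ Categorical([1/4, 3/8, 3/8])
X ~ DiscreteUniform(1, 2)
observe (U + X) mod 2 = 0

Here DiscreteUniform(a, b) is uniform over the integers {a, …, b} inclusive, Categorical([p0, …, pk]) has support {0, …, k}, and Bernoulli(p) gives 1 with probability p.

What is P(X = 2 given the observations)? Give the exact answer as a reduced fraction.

Enumerate traces; 72 have nonzero weight after conditioning:
  (Z=2, W=0, V=0, U=0, Y=0, X=2) weight 1/300
  (Z=2, W=0, V=0, U=0, Y=1, X=2) weight 1/200
  (Z=2, W=0, V=0, U=0, Y=2, X=2) weight 1/200
  (Z=2, W=0, V=0, U=1, Y=0, X=1) weight 1/75
  (Z=2, W=0, V=0, U=1, Y=1, X=1) weight 1/50
  (Z=2, W=0, V=0, U=1, Y=2, X=1) weight 1/50
  (Z=2, W=0, V=1, U=0, Y=0, X=2) weight 1/300
  (Z=2, W=0, V=1, U=0, Y=1, X=2) weight 1/200
  … 64 more
Group by X:
  weight(X=1) = 2/5
  weight(X=2) = 1/10
Total weight = 2/5 + 1/10 = 1/2
P(X=1 | obs) = 2/5 / 1/2 = 4/5
P(X=2 | obs) = 1/10 / 1/2 = 1/5

P(X = 2 | obs) = 1/5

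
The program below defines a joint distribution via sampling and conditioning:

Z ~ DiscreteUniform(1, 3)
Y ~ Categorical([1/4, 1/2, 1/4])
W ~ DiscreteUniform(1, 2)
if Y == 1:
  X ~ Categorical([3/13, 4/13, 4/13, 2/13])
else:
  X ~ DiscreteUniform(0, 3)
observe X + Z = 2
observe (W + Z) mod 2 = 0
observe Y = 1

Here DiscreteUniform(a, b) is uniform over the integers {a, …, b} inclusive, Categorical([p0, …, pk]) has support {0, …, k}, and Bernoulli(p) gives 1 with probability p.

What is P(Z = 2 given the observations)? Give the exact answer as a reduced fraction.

P(Z = 2 | obs) = 3/7

Enumerate traces; 2 have nonzero weight after conditioning:
  (Z=1, Y=1, W=1, X=1) weight 1/39
  (Z=2, Y=1, W=2, X=0) weight 1/52
Group by Z:
  weight(Z=1) = 1/39
  weight(Z=2) = 1/52
Total weight = 1/39 + 1/52 = 7/156
P(Z=1 | obs) = 1/39 / 7/156 = 4/7
P(Z=2 | obs) = 1/52 / 7/156 = 3/7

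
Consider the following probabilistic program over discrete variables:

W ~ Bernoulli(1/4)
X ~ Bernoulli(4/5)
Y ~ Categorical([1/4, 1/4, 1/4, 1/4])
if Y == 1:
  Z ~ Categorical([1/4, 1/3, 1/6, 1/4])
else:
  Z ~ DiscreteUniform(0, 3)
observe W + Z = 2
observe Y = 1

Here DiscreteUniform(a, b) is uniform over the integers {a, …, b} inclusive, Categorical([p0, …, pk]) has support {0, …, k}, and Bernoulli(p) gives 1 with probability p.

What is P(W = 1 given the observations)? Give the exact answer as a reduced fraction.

P(W = 1 | obs) = 2/5

Enumerate traces; 4 have nonzero weight after conditioning:
  (W=0, X=0, Y=1, Z=2) weight 1/160
  (W=0, X=1, Y=1, Z=2) weight 1/40
  (W=1, X=0, Y=1, Z=1) weight 1/240
  (W=1, X=1, Y=1, Z=1) weight 1/60
Group by W:
  weight(W=0) = 1/32
  weight(W=1) = 1/48
Total weight = 1/32 + 1/48 = 5/96
P(W=0 | obs) = 1/32 / 5/96 = 3/5
P(W=1 | obs) = 1/48 / 5/96 = 2/5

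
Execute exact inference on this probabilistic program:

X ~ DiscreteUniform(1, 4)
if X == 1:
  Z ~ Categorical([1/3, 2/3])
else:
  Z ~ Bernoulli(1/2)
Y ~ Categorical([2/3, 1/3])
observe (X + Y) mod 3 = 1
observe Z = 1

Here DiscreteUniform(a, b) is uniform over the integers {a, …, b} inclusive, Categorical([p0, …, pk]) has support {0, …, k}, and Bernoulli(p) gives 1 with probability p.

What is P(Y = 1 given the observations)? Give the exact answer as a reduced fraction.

P(Y = 1 | obs) = 3/17

Enumerate traces; 3 have nonzero weight after conditioning:
  (X=1, Z=1, Y=0) weight 1/9
  (X=3, Z=1, Y=1) weight 1/24
  (X=4, Z=1, Y=0) weight 1/12
Group by Y:
  weight(Y=0) = 7/36
  weight(Y=1) = 1/24
Total weight = 7/36 + 1/24 = 17/72
P(Y=0 | obs) = 7/36 / 17/72 = 14/17
P(Y=1 | obs) = 1/24 / 17/72 = 3/17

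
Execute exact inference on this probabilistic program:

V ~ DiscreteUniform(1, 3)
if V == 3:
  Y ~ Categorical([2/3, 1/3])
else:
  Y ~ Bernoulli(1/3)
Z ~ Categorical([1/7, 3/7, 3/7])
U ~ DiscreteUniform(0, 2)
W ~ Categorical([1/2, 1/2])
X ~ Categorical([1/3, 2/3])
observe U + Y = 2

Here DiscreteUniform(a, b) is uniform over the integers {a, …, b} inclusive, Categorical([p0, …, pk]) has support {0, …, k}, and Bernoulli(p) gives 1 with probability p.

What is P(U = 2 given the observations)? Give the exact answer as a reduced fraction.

P(U = 2 | obs) = 2/3

Enumerate traces; 72 have nonzero weight after conditioning:
  (V=1, Y=0, Z=0, U=2, W=0, X=0) weight 1/567
  (V=1, Y=0, Z=0, U=2, W=0, X=1) weight 2/567
  (V=1, Y=0, Z=0, U=2, W=1, X=0) weight 1/567
  (V=1, Y=0, Z=0, U=2, W=1, X=1) weight 2/567
  (V=1, Y=0, Z=1, U=2, W=0, X=0) weight 1/189
  (V=1, Y=0, Z=1, U=2, W=0, X=1) weight 2/189
  (V=1, Y=0, Z=1, U=2, W=1, X=0) weight 1/189
  (V=1, Y=0, Z=1, U=2, W=1, X=1) weight 2/189
  (V=1, Y=1, Z=0, U=1, W=0, X=0) weight 1/1134
  … 63 more
Group by U:
  weight(U=1) = 1/9
  weight(U=2) = 2/9
Total weight = 1/9 + 2/9 = 1/3
P(U=1 | obs) = 1/9 / 1/3 = 1/3
P(U=2 | obs) = 2/9 / 1/3 = 2/3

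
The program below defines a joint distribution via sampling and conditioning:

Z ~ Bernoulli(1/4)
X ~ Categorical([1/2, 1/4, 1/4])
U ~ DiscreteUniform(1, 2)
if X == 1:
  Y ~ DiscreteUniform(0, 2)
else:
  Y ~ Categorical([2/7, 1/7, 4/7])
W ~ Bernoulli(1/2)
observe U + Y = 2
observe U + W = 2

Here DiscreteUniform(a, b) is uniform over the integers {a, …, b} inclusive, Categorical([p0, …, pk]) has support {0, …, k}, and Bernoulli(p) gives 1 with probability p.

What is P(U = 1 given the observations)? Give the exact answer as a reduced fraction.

P(U = 1 | obs) = 16/41

Enumerate traces; 12 have nonzero weight after conditioning:
  (Z=0, X=0, U=1, Y=1, W=1) weight 3/224
  (Z=0, X=0, U=2, Y=0, W=0) weight 3/112
  (Z=0, X=1, U=1, Y=1, W=1) weight 1/64
  (Z=0, X=1, U=2, Y=0, W=0) weight 1/64
  (Z=0, X=2, U=1, Y=1, W=1) weight 3/448
  (Z=0, X=2, U=2, Y=0, W=0) weight 3/224
  (Z=1, X=0, U=1, Y=1, W=1) weight 1/224
  (Z=1, X=0, U=2, Y=0, W=0) weight 1/112
  … 4 more
Group by U:
  weight(U=1) = 1/21
  weight(U=2) = 25/336
Total weight = 1/21 + 25/336 = 41/336
P(U=1 | obs) = 1/21 / 41/336 = 16/41
P(U=2 | obs) = 25/336 / 41/336 = 25/41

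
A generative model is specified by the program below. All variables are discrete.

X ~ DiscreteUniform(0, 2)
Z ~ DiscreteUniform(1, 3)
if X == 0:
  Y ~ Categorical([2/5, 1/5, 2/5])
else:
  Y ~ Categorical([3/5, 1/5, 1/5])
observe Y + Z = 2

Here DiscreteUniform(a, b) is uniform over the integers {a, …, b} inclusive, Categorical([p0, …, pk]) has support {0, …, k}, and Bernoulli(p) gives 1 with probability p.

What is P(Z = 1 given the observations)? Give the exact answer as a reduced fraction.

Enumerate traces; 6 have nonzero weight after conditioning:
  (X=0, Z=1, Y=1) weight 1/45
  (X=0, Z=2, Y=0) weight 2/45
  (X=1, Z=1, Y=1) weight 1/45
  (X=1, Z=2, Y=0) weight 1/15
  (X=2, Z=1, Y=1) weight 1/45
  (X=2, Z=2, Y=0) weight 1/15
Group by Z:
  weight(Z=1) = 1/15
  weight(Z=2) = 8/45
Total weight = 1/15 + 8/45 = 11/45
P(Z=1 | obs) = 1/15 / 11/45 = 3/11
P(Z=2 | obs) = 8/45 / 11/45 = 8/11

P(Z = 1 | obs) = 3/11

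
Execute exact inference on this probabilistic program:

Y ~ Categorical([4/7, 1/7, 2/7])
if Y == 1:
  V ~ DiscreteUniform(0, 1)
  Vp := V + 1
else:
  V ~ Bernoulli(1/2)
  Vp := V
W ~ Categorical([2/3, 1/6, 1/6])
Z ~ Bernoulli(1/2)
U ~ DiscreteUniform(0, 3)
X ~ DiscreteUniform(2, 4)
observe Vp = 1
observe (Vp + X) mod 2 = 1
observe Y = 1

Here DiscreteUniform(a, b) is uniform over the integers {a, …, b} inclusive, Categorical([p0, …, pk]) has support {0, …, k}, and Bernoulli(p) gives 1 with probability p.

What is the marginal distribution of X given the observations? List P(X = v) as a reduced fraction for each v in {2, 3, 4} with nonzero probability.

Enumerate traces; 48 have nonzero weight after conditioning:
  (Y=1, V=0, W=0, Z=0, U=0, X=2) weight 1/504
  (Y=1, V=0, W=0, Z=0, U=0, X=4) weight 1/504
  (Y=1, V=0, W=0, Z=0, U=1, X=2) weight 1/504
  (Y=1, V=0, W=0, Z=0, U=1, X=4) weight 1/504
  (Y=1, V=0, W=0, Z=0, U=2, X=2) weight 1/504
  (Y=1, V=0, W=0, Z=0, U=2, X=4) weight 1/504
  (Y=1, V=0, W=0, Z=0, U=3, X=2) weight 1/504
  (Y=1, V=0, W=0, Z=0, U=3, X=4) weight 1/504
  … 40 more
Group by X:
  weight(X=2) = 1/42
  weight(X=4) = 1/42
Total weight = 1/42 + 1/42 = 1/21
P(X=2 | obs) = 1/42 / 1/21 = 1/2
P(X=4 | obs) = 1/42 / 1/21 = 1/2

P(X=2) = 1/2, P(X=4) = 1/2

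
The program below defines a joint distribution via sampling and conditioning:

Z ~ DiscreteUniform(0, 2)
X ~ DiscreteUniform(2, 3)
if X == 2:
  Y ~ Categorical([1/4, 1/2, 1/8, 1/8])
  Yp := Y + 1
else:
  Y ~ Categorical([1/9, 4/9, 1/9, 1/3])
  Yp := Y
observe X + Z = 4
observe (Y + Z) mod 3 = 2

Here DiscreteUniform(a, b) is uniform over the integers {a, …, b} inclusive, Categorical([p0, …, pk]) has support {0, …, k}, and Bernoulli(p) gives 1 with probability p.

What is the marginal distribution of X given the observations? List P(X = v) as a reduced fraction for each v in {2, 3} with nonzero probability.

P(X=2) = 27/59, P(X=3) = 32/59

Enumerate traces; 3 have nonzero weight after conditioning:
  (Z=1, X=3, Y=1) weight 2/27
  (Z=2, X=2, Y=0) weight 1/24
  (Z=2, X=2, Y=3) weight 1/48
Group by X:
  weight(X=2) = 1/16
  weight(X=3) = 2/27
Total weight = 1/16 + 2/27 = 59/432
P(X=2 | obs) = 1/16 / 59/432 = 27/59
P(X=3 | obs) = 2/27 / 59/432 = 32/59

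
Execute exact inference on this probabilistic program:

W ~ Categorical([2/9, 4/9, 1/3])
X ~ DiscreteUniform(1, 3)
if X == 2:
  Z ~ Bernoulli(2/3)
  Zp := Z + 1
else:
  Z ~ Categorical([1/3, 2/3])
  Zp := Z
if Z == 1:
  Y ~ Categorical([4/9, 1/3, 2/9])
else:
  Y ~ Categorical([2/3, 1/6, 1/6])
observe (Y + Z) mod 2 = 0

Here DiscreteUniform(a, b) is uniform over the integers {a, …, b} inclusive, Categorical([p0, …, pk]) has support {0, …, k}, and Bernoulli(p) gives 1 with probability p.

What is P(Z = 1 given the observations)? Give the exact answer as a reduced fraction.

P(Z = 1 | obs) = 4/9

Enumerate traces; 27 have nonzero weight after conditioning:
  (W=0, X=1, Z=0, Y=0) weight 4/243
  (W=0, X=1, Z=0, Y=2) weight 1/243
  (W=0, X=1, Z=1, Y=1) weight 4/243
  (W=0, X=2, Z=0, Y=0) weight 4/243
  (W=0, X=2, Z=0, Y=2) weight 1/243
  (W=0, X=2, Z=1, Y=1) weight 4/243
  (W=0, X=3, Z=0, Y=0) weight 4/243
  (W=0, X=3, Z=0, Y=2) weight 1/243
  … 19 more
Group by Z:
  weight(Z=0) = 5/18
  weight(Z=1) = 2/9
Total weight = 5/18 + 2/9 = 1/2
P(Z=0 | obs) = 5/18 / 1/2 = 5/9
P(Z=1 | obs) = 2/9 / 1/2 = 4/9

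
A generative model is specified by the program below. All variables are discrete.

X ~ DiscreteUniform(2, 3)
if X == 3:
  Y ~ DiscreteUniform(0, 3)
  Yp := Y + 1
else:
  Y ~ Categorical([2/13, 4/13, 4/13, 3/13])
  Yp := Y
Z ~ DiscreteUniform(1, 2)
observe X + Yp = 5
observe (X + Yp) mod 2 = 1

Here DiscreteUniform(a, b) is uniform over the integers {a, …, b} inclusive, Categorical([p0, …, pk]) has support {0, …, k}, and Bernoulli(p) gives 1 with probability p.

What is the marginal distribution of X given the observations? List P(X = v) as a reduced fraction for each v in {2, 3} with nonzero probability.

Enumerate traces; 4 have nonzero weight after conditioning:
  (X=2, Y=3, Z=1) weight 3/52
  (X=2, Y=3, Z=2) weight 3/52
  (X=3, Y=1, Z=1) weight 1/16
  (X=3, Y=1, Z=2) weight 1/16
Group by X:
  weight(X=2) = 3/26
  weight(X=3) = 1/8
Total weight = 3/26 + 1/8 = 25/104
P(X=2 | obs) = 3/26 / 25/104 = 12/25
P(X=3 | obs) = 1/8 / 25/104 = 13/25

P(X=2) = 12/25, P(X=3) = 13/25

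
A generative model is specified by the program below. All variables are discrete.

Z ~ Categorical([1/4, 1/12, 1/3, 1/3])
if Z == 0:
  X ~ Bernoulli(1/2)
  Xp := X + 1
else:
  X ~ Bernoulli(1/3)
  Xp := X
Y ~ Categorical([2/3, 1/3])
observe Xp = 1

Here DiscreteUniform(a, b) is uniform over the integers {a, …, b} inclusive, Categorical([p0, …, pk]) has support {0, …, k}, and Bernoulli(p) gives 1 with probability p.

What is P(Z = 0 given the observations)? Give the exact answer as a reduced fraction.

P(Z = 0 | obs) = 1/3

Enumerate traces; 8 have nonzero weight after conditioning:
  (Z=0, X=0, Y=0) weight 1/12
  (Z=0, X=0, Y=1) weight 1/24
  (Z=1, X=1, Y=0) weight 1/54
  (Z=1, X=1, Y=1) weight 1/108
  (Z=2, X=1, Y=0) weight 2/27
  (Z=2, X=1, Y=1) weight 1/27
  (Z=3, X=1, Y=0) weight 2/27
  (Z=3, X=1, Y=1) weight 1/27
Group by Z:
  weight(Z=0) = 1/8
  weight(Z=1) = 1/36
  weight(Z=2) = 1/9
  weight(Z=3) = 1/9
Total weight = 1/8 + 1/36 + 1/9 + 1/9 = 3/8
P(Z=0 | obs) = 1/8 / 3/8 = 1/3
P(Z=1 | obs) = 1/36 / 3/8 = 2/27
P(Z=2 | obs) = 1/9 / 3/8 = 8/27
P(Z=3 | obs) = 1/9 / 3/8 = 8/27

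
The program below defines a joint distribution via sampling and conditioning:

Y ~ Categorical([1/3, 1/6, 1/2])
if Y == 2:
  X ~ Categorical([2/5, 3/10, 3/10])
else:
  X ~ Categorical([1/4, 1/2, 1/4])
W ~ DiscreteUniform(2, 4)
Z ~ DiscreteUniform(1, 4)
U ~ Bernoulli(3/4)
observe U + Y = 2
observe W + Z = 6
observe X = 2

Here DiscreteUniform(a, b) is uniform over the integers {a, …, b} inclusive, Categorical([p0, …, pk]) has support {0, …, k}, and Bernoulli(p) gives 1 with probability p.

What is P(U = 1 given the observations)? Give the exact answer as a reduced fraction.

P(U = 1 | obs) = 5/11

Enumerate traces; 6 have nonzero weight after conditioning:
  (Y=1, X=2, W=2, Z=4, U=1) weight 1/384
  (Y=1, X=2, W=3, Z=3, U=1) weight 1/384
  (Y=1, X=2, W=4, Z=2, U=1) weight 1/384
  (Y=2, X=2, W=2, Z=4, U=0) weight 1/320
  (Y=2, X=2, W=3, Z=3, U=0) weight 1/320
  (Y=2, X=2, W=4, Z=2, U=0) weight 1/320
Group by U:
  weight(U=0) = 3/320
  weight(U=1) = 1/128
Total weight = 3/320 + 1/128 = 11/640
P(U=0 | obs) = 3/320 / 11/640 = 6/11
P(U=1 | obs) = 1/128 / 11/640 = 5/11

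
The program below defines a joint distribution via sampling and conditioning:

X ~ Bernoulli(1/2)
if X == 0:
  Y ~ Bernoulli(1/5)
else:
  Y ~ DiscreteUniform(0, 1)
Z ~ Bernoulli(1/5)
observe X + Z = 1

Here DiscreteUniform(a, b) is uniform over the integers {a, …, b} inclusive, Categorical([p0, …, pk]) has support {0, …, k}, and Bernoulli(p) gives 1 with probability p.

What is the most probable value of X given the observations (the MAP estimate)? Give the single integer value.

Enumerate traces; 4 have nonzero weight after conditioning:
  (X=0, Y=0, Z=1) weight 2/25
  (X=0, Y=1, Z=1) weight 1/50
  (X=1, Y=0, Z=0) weight 1/5
  (X=1, Y=1, Z=0) weight 1/5
Group by X:
  weight(X=0) = 1/10
  weight(X=1) = 2/5
Total weight = 1/10 + 2/5 = 1/2
P(X=0 | obs) = 1/10 / 1/2 = 1/5
P(X=1 | obs) = 2/5 / 1/2 = 4/5
argmax = 1

argmax_v P(X = v | obs) = 1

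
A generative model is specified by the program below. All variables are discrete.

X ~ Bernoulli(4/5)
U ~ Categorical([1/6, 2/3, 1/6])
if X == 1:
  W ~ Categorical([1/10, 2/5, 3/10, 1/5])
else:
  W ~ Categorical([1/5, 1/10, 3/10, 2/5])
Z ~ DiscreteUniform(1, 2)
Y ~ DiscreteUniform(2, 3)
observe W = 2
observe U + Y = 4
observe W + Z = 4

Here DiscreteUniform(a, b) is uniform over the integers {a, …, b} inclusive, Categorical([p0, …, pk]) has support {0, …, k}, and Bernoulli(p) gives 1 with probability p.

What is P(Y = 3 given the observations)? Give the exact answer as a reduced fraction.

P(Y = 3 | obs) = 4/5

Enumerate traces; 4 have nonzero weight after conditioning:
  (X=0, U=1, W=2, Z=2, Y=3) weight 1/100
  (X=0, U=2, W=2, Z=2, Y=2) weight 1/400
  (X=1, U=1, W=2, Z=2, Y=3) weight 1/25
  (X=1, U=2, W=2, Z=2, Y=2) weight 1/100
Group by Y:
  weight(Y=2) = 1/80
  weight(Y=3) = 1/20
Total weight = 1/80 + 1/20 = 1/16
P(Y=2 | obs) = 1/80 / 1/16 = 1/5
P(Y=3 | obs) = 1/20 / 1/16 = 4/5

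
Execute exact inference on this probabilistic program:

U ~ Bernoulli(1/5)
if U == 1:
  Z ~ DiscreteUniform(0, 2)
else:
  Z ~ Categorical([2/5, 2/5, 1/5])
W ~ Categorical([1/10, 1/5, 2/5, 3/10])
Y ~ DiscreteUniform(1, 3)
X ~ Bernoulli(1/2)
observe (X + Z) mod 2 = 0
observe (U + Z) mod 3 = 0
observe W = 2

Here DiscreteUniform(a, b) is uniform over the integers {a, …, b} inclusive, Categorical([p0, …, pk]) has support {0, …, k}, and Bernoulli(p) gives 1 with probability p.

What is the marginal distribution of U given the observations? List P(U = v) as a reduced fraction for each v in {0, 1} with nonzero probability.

Enumerate traces; 6 have nonzero weight after conditioning:
  (U=0, Z=0, W=2, Y=1, X=0) weight 8/375
  (U=0, Z=0, W=2, Y=2, X=0) weight 8/375
  (U=0, Z=0, W=2, Y=3, X=0) weight 8/375
  (U=1, Z=2, W=2, Y=1, X=0) weight 1/225
  (U=1, Z=2, W=2, Y=2, X=0) weight 1/225
  (U=1, Z=2, W=2, Y=3, X=0) weight 1/225
Group by U:
  weight(U=0) = 8/125
  weight(U=1) = 1/75
Total weight = 8/125 + 1/75 = 29/375
P(U=0 | obs) = 8/125 / 29/375 = 24/29
P(U=1 | obs) = 1/75 / 29/375 = 5/29

P(U=0) = 24/29, P(U=1) = 5/29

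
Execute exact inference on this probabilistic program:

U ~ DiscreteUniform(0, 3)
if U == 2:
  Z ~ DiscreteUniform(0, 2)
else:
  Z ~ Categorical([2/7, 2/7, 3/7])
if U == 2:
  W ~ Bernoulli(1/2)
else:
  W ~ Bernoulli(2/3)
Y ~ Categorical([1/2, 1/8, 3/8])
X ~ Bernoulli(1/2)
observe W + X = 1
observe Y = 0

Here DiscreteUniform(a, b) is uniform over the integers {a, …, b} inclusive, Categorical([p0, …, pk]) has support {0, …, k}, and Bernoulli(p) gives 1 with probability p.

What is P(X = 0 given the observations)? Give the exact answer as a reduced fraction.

P(X = 0 | obs) = 5/8

Enumerate traces; 24 have nonzero weight after conditioning:
  (U=0, Z=0, W=0, Y=0, X=1) weight 1/168
  (U=0, Z=0, W=1, Y=0, X=0) weight 1/84
  (U=0, Z=1, W=0, Y=0, X=1) weight 1/168
  (U=0, Z=1, W=1, Y=0, X=0) weight 1/84
  (U=0, Z=2, W=0, Y=0, X=1) weight 1/112
  (U=0, Z=2, W=1, Y=0, X=0) weight 1/56
  (U=1, Z=0, W=0, Y=0, X=1) weight 1/168
  (U=1, Z=0, W=1, Y=0, X=0) weight 1/84
  … 16 more
Group by X:
  weight(X=0) = 5/32
  weight(X=1) = 3/32
Total weight = 5/32 + 3/32 = 1/4
P(X=0 | obs) = 5/32 / 1/4 = 5/8
P(X=1 | obs) = 3/32 / 1/4 = 3/8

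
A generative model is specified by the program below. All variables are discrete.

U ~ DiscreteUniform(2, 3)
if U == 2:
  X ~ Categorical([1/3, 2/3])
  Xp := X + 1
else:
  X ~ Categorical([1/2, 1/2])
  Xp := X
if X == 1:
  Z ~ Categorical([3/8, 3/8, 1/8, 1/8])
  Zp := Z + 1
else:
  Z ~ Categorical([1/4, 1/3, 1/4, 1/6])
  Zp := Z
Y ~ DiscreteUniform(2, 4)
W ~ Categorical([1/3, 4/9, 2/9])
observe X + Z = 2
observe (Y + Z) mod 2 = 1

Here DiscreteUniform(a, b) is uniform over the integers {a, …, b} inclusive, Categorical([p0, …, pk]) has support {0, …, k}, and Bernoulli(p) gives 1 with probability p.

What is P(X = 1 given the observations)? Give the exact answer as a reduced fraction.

Enumerate traces; 18 have nonzero weight after conditioning:
  (U=2, X=0, Z=2, Y=3, W=0) weight 1/216
  (U=2, X=0, Z=2, Y=3, W=1) weight 1/162
  (U=2, X=0, Z=2, Y=3, W=2) weight 1/324
  (U=2, X=1, Z=1, Y=2, W=0) weight 1/72
  (U=2, X=1, Z=1, Y=2, W=1) weight 1/54
  (U=2, X=1, Z=1, Y=2, W=2) weight 1/108
  (U=2, X=1, Z=1, Y=4, W=0) weight 1/72
  (U=2, X=1, Z=1, Y=4, W=1) weight 1/54
  … 10 more
Group by X:
  weight(X=0) = 5/144
  weight(X=1) = 7/48
Total weight = 5/144 + 7/48 = 13/72
P(X=0 | obs) = 5/144 / 13/72 = 5/26
P(X=1 | obs) = 7/48 / 13/72 = 21/26

P(X = 1 | obs) = 21/26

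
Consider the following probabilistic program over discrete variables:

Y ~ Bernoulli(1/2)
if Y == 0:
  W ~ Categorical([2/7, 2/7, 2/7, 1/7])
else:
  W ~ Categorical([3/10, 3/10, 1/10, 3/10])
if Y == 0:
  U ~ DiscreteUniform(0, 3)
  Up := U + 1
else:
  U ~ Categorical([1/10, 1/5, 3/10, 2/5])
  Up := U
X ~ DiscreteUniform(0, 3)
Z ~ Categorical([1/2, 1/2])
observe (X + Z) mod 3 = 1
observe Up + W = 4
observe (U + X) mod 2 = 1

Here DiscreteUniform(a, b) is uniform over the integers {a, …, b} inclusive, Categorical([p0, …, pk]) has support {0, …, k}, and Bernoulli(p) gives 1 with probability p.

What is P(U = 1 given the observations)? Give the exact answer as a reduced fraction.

Enumerate traces; 10 have nonzero weight after conditioning:
  (Y=0, W=0, U=3, X=0, Z=1) weight 1/224
  (Y=0, W=1, U=2, X=1, Z=0) weight 1/224
  (Y=0, W=1, U=2, X=3, Z=1) weight 1/224
  (Y=0, W=2, U=1, X=0, Z=1) weight 1/224
  (Y=0, W=3, U=0, X=1, Z=0) weight 1/448
  (Y=0, W=3, U=0, X=3, Z=1) weight 1/448
  (Y=1, W=1, U=3, X=0, Z=1) weight 3/400
  (Y=1, W=2, U=2, X=1, Z=0) weight 3/1600
  … 2 more
Group by U:
  weight(U=0) = 1/224
  weight(U=1) = 23/2800
  weight(U=2) = 71/5600
  weight(U=3) = 67/5600
Total weight = 1/224 + 23/2800 + 71/5600 + 67/5600 = 209/5600
P(U=0 | obs) = 1/224 / 209/5600 = 25/209
P(U=1 | obs) = 23/2800 / 209/5600 = 46/209
P(U=2 | obs) = 71/5600 / 209/5600 = 71/209
P(U=3 | obs) = 67/5600 / 209/5600 = 67/209

P(U = 1 | obs) = 46/209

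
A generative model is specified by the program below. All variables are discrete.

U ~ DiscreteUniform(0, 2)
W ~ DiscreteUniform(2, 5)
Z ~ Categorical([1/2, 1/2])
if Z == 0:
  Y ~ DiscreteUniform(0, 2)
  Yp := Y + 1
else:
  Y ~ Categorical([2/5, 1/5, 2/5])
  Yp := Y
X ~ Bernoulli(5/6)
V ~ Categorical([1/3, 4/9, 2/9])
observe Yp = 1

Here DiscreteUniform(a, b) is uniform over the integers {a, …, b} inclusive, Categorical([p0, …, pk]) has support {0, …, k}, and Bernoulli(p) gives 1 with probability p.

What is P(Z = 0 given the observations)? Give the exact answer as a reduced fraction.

Enumerate traces; 144 have nonzero weight after conditioning:
  (U=0, W=2, Z=0, Y=0, X=0, V=0) weight 1/1296
  (U=0, W=2, Z=0, Y=0, X=0, V=1) weight 1/972
  (U=0, W=2, Z=0, Y=0, X=0, V=2) weight 1/1944
  (U=0, W=2, Z=0, Y=0, X=1, V=0) weight 5/1296
  (U=0, W=2, Z=0, Y=0, X=1, V=1) weight 5/972
  (U=0, W=2, Z=0, Y=0, X=1, V=2) weight 5/1944
  (U=0, W=2, Z=1, Y=1, X=0, V=0) weight 1/2160
  (U=0, W=2, Z=1, Y=1, X=0, V=1) weight 1/1620
  … 136 more
Group by Z:
  weight(Z=0) = 1/6
  weight(Z=1) = 1/10
Total weight = 1/6 + 1/10 = 4/15
P(Z=0 | obs) = 1/6 / 4/15 = 5/8
P(Z=1 | obs) = 1/10 / 4/15 = 3/8

P(Z = 0 | obs) = 5/8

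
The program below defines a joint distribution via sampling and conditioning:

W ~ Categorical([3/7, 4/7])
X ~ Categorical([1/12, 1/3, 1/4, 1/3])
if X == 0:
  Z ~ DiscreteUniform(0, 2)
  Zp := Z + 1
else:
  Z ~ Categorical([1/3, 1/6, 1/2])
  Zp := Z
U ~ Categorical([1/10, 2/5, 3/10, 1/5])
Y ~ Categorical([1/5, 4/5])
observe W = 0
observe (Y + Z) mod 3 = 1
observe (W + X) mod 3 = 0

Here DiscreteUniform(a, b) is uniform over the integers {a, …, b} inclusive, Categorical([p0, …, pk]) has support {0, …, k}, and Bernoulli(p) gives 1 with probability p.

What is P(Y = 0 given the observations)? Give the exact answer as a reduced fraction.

Enumerate traces; 16 have nonzero weight after conditioning:
  (W=0, X=0, Z=0, U=0, Y=1) weight 1/1050
  (W=0, X=0, Z=0, U=1, Y=1) weight 2/525
  (W=0, X=0, Z=0, U=2, Y=1) weight 1/350
  (W=0, X=0, Z=0, U=3, Y=1) weight 1/525
  (W=0, X=0, Z=1, U=0, Y=0) weight 1/4200
  (W=0, X=0, Z=1, U=1, Y=0) weight 1/1050
  (W=0, X=0, Z=1, U=2, Y=0) weight 1/1400
  (W=0, X=0, Z=1, U=3, Y=0) weight 1/2100
  … 8 more
Group by Y:
  weight(Y=0) = 1/140
  weight(Y=1) = 1/21
Total weight = 1/140 + 1/21 = 23/420
P(Y=0 | obs) = 1/140 / 23/420 = 3/23
P(Y=1 | obs) = 1/21 / 23/420 = 20/23

P(Y = 0 | obs) = 3/23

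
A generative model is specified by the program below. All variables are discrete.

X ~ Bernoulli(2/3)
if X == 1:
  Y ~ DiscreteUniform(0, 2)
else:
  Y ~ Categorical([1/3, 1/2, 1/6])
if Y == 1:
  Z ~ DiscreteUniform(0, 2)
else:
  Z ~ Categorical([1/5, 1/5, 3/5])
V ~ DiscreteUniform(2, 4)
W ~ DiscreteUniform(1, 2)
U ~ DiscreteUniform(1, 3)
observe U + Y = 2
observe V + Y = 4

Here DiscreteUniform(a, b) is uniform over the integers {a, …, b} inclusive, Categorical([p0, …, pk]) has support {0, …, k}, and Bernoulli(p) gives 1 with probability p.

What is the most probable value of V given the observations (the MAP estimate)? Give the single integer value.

Enumerate traces; 24 have nonzero weight after conditioning:
  (X=0, Y=0, Z=0, V=4, W=1, U=2) weight 1/810
  (X=0, Y=0, Z=0, V=4, W=2, U=2) weight 1/810
  (X=0, Y=0, Z=1, V=4, W=1, U=2) weight 1/810
  (X=0, Y=0, Z=1, V=4, W=2, U=2) weight 1/810
  (X=0, Y=0, Z=2, V=4, W=1, U=2) weight 1/270
  (X=0, Y=0, Z=2, V=4, W=2, U=2) weight 1/270
  (X=0, Y=1, Z=0, V=3, W=1, U=1) weight 1/324
  (X=0, Y=1, Z=0, V=3, W=2, U=1) weight 1/324
  … 16 more
Group by V:
  weight(V=3) = 7/162
  weight(V=4) = 1/27
Total weight = 7/162 + 1/27 = 13/162
P(V=3 | obs) = 7/162 / 13/162 = 7/13
P(V=4 | obs) = 1/27 / 13/162 = 6/13
argmax = 3

argmax_v P(V = v | obs) = 3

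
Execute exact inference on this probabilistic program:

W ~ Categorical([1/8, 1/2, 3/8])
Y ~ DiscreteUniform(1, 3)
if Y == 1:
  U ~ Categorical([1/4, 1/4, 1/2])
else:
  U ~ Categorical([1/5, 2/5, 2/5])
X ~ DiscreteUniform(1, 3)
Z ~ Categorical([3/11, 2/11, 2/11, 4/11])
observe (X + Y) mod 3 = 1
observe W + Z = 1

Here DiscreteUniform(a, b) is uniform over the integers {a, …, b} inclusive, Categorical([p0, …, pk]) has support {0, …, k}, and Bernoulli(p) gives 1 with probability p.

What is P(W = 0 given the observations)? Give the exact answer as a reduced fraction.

Enumerate traces; 18 have nonzero weight after conditioning:
  (W=0, Y=1, U=0, X=3, Z=1) weight 1/1584
  (W=0, Y=1, U=1, X=3, Z=1) weight 1/1584
  (W=0, Y=1, U=2, X=3, Z=1) weight 1/792
  (W=0, Y=2, U=0, X=2, Z=1) weight 1/1980
  (W=0, Y=2, U=1, X=2, Z=1) weight 1/990
  (W=0, Y=2, U=2, X=2, Z=1) weight 1/990
  (W=0, Y=3, U=0, X=1, Z=1) weight 1/1980
  (W=0, Y=3, U=1, X=1, Z=1) weight 1/990
  (W=1, Y=1, U=0, X=3, Z=0) weight 1/264
  … 9 more
Group by W:
  weight(W=0) = 1/132
  weight(W=1) = 1/22
Total weight = 1/132 + 1/22 = 7/132
P(W=0 | obs) = 1/132 / 7/132 = 1/7
P(W=1 | obs) = 1/22 / 7/132 = 6/7

P(W = 0 | obs) = 1/7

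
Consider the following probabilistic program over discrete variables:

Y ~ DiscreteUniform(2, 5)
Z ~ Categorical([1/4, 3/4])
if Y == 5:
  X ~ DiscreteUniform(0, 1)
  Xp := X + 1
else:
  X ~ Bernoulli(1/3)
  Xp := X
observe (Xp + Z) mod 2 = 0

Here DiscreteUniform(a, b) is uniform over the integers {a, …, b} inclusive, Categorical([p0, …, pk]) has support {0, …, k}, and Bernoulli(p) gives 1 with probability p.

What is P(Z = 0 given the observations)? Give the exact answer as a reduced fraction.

Enumerate traces; 8 have nonzero weight after conditioning:
  (Y=2, Z=0, X=0) weight 1/24
  (Y=2, Z=1, X=1) weight 1/16
  (Y=3, Z=0, X=0) weight 1/24
  (Y=3, Z=1, X=1) weight 1/16
  (Y=4, Z=0, X=0) weight 1/24
  (Y=4, Z=1, X=1) weight 1/16
  (Y=5, Z=0, X=1) weight 1/32
  (Y=5, Z=1, X=0) weight 3/32
Group by Z:
  weight(Z=0) = 5/32
  weight(Z=1) = 9/32
Total weight = 5/32 + 9/32 = 7/16
P(Z=0 | obs) = 5/32 / 7/16 = 5/14
P(Z=1 | obs) = 9/32 / 7/16 = 9/14

P(Z = 0 | obs) = 5/14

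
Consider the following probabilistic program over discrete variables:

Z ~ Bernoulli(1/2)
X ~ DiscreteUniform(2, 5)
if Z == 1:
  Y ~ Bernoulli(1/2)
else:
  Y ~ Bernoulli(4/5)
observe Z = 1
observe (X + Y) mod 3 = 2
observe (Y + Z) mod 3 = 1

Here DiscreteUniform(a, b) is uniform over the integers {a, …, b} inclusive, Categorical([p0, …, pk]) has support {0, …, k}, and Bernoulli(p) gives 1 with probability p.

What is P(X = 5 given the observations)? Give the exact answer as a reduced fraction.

Enumerate traces; 2 have nonzero weight after conditioning:
  (Z=1, X=2, Y=0) weight 1/16
  (Z=1, X=5, Y=0) weight 1/16
Group by X:
  weight(X=2) = 1/16
  weight(X=5) = 1/16
Total weight = 1/16 + 1/16 = 1/8
P(X=2 | obs) = 1/16 / 1/8 = 1/2
P(X=5 | obs) = 1/16 / 1/8 = 1/2

P(X = 5 | obs) = 1/2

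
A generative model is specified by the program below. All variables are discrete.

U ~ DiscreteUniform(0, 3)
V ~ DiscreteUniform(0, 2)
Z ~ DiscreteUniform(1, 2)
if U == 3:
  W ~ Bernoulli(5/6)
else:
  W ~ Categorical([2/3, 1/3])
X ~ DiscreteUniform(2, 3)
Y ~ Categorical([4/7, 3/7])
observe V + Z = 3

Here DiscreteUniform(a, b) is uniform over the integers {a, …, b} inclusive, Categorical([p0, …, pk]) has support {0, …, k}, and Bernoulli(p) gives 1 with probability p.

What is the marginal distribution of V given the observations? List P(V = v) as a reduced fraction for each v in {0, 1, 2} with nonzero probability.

P(V=1) = 1/2, P(V=2) = 1/2

Enumerate traces; 64 have nonzero weight after conditioning:
  (U=0, V=1, Z=2, W=0, X=2, Y=0) weight 1/126
  (U=0, V=1, Z=2, W=0, X=2, Y=1) weight 1/168
  (U=0, V=1, Z=2, W=0, X=3, Y=0) weight 1/126
  (U=0, V=1, Z=2, W=0, X=3, Y=1) weight 1/168
  (U=0, V=1, Z=2, W=1, X=2, Y=0) weight 1/252
  (U=0, V=1, Z=2, W=1, X=2, Y=1) weight 1/336
  (U=0, V=1, Z=2, W=1, X=3, Y=0) weight 1/252
  (U=0, V=1, Z=2, W=1, X=3, Y=1) weight 1/336
  (U=0, V=2, Z=1, W=0, X=2, Y=0) weight 1/126
  … 55 more
Group by V:
  weight(V=1) = 1/6
  weight(V=2) = 1/6
Total weight = 1/6 + 1/6 = 1/3
P(V=1 | obs) = 1/6 / 1/3 = 1/2
P(V=2 | obs) = 1/6 / 1/3 = 1/2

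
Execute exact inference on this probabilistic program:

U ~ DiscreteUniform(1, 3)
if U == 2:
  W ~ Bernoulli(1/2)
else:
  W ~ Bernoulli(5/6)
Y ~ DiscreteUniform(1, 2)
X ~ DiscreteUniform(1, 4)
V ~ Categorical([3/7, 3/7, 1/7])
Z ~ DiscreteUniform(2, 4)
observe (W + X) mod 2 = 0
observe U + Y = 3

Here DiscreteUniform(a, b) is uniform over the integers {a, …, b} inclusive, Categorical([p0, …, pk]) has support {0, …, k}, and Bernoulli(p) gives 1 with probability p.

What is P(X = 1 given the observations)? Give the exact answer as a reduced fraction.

P(X = 1 | obs) = 1/3

Enumerate traces; 72 have nonzero weight after conditioning:
  (U=1, W=0, Y=2, X=2, V=0, Z=2) weight 1/1008
  (U=1, W=0, Y=2, X=2, V=0, Z=3) weight 1/1008
  (U=1, W=0, Y=2, X=2, V=0, Z=4) weight 1/1008
  (U=1, W=0, Y=2, X=2, V=1, Z=2) weight 1/1008
  (U=1, W=0, Y=2, X=2, V=1, Z=3) weight 1/1008
  (U=1, W=0, Y=2, X=2, V=1, Z=4) weight 1/1008
  (U=1, W=0, Y=2, X=2, V=2, Z=2) weight 1/3024
  (U=1, W=0, Y=2, X=2, V=2, Z=3) weight 1/3024
  (U=1, W=0, Y=2, X=4, V=0, Z=2) weight 1/1008
  (U=1, W=1, Y=2, X=1, V=0, Z=2) weight 5/1008
  … 62 more
Group by X:
  weight(X=1) = 1/18
  weight(X=2) = 1/36
  weight(X=3) = 1/18
  weight(X=4) = 1/36
Total weight = 1/18 + 1/36 + 1/18 + 1/36 = 1/6
P(X=1 | obs) = 1/18 / 1/6 = 1/3
P(X=2 | obs) = 1/36 / 1/6 = 1/6
P(X=3 | obs) = 1/18 / 1/6 = 1/3
P(X=4 | obs) = 1/36 / 1/6 = 1/6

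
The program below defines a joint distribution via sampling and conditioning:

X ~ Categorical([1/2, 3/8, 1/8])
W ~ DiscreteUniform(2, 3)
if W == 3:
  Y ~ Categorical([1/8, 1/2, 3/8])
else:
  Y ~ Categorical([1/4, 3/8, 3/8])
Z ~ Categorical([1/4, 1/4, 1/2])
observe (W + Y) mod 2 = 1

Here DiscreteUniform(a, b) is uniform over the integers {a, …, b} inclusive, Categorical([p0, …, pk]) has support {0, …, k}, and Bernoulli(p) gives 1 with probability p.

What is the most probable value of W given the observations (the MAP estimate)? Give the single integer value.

argmax_v P(W = v | obs) = 3

Enumerate traces; 27 have nonzero weight after conditioning:
  (X=0, W=2, Y=1, Z=0) weight 3/128
  (X=0, W=2, Y=1, Z=1) weight 3/128
  (X=0, W=2, Y=1, Z=2) weight 3/64
  (X=0, W=3, Y=0, Z=0) weight 1/128
  (X=0, W=3, Y=0, Z=1) weight 1/128
  (X=0, W=3, Y=0, Z=2) weight 1/64
  (X=0, W=3, Y=2, Z=0) weight 3/128
  (X=0, W=3, Y=2, Z=1) weight 3/128
  … 19 more
Group by W:
  weight(W=2) = 3/16
  weight(W=3) = 1/4
Total weight = 3/16 + 1/4 = 7/16
P(W=2 | obs) = 3/16 / 7/16 = 3/7
P(W=3 | obs) = 1/4 / 7/16 = 4/7
argmax = 3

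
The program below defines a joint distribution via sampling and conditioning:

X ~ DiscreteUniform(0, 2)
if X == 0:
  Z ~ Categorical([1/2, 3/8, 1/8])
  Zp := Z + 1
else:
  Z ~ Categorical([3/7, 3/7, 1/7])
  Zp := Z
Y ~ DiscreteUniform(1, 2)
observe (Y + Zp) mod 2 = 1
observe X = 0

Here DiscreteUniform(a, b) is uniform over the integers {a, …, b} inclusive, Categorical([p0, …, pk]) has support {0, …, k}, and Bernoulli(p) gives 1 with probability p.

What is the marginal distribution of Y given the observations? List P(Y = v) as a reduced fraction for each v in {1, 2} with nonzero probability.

P(Y=1) = 3/8, P(Y=2) = 5/8

Enumerate traces; 3 have nonzero weight after conditioning:
  (X=0, Z=0, Y=2) weight 1/12
  (X=0, Z=1, Y=1) weight 1/16
  (X=0, Z=2, Y=2) weight 1/48
Group by Y:
  weight(Y=1) = 1/16
  weight(Y=2) = 5/48
Total weight = 1/16 + 5/48 = 1/6
P(Y=1 | obs) = 1/16 / 1/6 = 3/8
P(Y=2 | obs) = 5/48 / 1/6 = 5/8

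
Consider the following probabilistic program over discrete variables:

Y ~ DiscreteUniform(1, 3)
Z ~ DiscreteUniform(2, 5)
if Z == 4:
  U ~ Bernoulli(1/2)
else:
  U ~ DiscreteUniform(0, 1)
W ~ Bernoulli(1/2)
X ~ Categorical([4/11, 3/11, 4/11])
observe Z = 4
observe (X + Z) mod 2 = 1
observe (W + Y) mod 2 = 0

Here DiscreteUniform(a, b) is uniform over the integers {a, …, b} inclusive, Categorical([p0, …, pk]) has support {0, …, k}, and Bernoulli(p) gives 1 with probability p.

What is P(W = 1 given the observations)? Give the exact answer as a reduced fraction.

P(W = 1 | obs) = 2/3

Enumerate traces; 6 have nonzero weight after conditioning:
  (Y=1, Z=4, U=0, W=1, X=1) weight 1/176
  (Y=1, Z=4, U=1, W=1, X=1) weight 1/176
  (Y=2, Z=4, U=0, W=0, X=1) weight 1/176
  (Y=2, Z=4, U=1, W=0, X=1) weight 1/176
  (Y=3, Z=4, U=0, W=1, X=1) weight 1/176
  (Y=3, Z=4, U=1, W=1, X=1) weight 1/176
Group by W:
  weight(W=0) = 1/88
  weight(W=1) = 1/44
Total weight = 1/88 + 1/44 = 3/88
P(W=0 | obs) = 1/88 / 3/88 = 1/3
P(W=1 | obs) = 1/44 / 3/88 = 2/3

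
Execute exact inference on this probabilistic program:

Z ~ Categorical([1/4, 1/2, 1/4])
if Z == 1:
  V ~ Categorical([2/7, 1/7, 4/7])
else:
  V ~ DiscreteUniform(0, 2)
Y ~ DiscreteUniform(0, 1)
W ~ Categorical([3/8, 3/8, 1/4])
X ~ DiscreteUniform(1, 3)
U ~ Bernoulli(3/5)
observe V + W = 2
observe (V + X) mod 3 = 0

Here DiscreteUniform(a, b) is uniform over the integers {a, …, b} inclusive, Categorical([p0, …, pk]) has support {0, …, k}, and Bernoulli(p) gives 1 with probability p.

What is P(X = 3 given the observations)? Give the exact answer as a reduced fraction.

P(X = 3 | obs) = 26/113

Enumerate traces; 36 have nonzero weight after conditioning:
  (Z=0, V=0, Y=0, W=2, X=3, U=0) weight 1/720
  (Z=0, V=0, Y=0, W=2, X=3, U=1) weight 1/480
  (Z=0, V=0, Y=1, W=2, X=3, U=0) weight 1/720
  (Z=0, V=0, Y=1, W=2, X=3, U=1) weight 1/480
  (Z=0, V=1, Y=0, W=1, X=2, U=0) weight 1/480
  (Z=0, V=1, Y=0, W=1, X=2, U=1) weight 1/320
  (Z=0, V=1, Y=1, W=1, X=2, U=0) weight 1/480
  (Z=0, V=1, Y=1, W=1, X=2, U=1) weight 1/320
  (Z=0, V=2, Y=0, W=0, X=1, U=0) weight 1/480
  … 27 more
Group by X:
  weight(X=1) = 19/336
  weight(X=2) = 5/168
  weight(X=3) = 13/504
Total weight = 19/336 + 5/168 + 13/504 = 113/1008
P(X=1 | obs) = 19/336 / 113/1008 = 57/113
P(X=2 | obs) = 5/168 / 113/1008 = 30/113
P(X=3 | obs) = 13/504 / 113/1008 = 26/113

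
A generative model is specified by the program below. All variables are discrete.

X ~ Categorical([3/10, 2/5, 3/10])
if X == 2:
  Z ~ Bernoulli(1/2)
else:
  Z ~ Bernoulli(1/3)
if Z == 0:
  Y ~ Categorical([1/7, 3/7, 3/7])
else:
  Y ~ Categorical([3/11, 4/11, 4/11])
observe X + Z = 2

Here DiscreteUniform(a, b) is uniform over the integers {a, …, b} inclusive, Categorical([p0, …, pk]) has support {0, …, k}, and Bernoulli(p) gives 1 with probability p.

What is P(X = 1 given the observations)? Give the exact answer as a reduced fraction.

P(X = 1 | obs) = 8/17

Enumerate traces; 6 have nonzero weight after conditioning:
  (X=1, Z=1, Y=0) weight 2/55
  (X=1, Z=1, Y=1) weight 8/165
  (X=1, Z=1, Y=2) weight 8/165
  (X=2, Z=0, Y=0) weight 3/140
  (X=2, Z=0, Y=1) weight 9/140
  (X=2, Z=0, Y=2) weight 9/140
Group by X:
  weight(X=1) = 2/15
  weight(X=2) = 3/20
Total weight = 2/15 + 3/20 = 17/60
P(X=1 | obs) = 2/15 / 17/60 = 8/17
P(X=2 | obs) = 3/20 / 17/60 = 9/17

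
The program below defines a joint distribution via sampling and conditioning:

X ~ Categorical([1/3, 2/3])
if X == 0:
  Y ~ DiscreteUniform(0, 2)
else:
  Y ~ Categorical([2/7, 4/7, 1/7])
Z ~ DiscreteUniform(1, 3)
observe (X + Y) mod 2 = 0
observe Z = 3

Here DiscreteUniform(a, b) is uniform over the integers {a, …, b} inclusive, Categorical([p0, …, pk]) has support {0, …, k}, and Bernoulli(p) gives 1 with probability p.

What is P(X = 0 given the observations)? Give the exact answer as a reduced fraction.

P(X = 0 | obs) = 7/19

Enumerate traces; 3 have nonzero weight after conditioning:
  (X=0, Y=0, Z=3) weight 1/27
  (X=0, Y=2, Z=3) weight 1/27
  (X=1, Y=1, Z=3) weight 8/63
Group by X:
  weight(X=0) = 2/27
  weight(X=1) = 8/63
Total weight = 2/27 + 8/63 = 38/189
P(X=0 | obs) = 2/27 / 38/189 = 7/19
P(X=1 | obs) = 8/63 / 38/189 = 12/19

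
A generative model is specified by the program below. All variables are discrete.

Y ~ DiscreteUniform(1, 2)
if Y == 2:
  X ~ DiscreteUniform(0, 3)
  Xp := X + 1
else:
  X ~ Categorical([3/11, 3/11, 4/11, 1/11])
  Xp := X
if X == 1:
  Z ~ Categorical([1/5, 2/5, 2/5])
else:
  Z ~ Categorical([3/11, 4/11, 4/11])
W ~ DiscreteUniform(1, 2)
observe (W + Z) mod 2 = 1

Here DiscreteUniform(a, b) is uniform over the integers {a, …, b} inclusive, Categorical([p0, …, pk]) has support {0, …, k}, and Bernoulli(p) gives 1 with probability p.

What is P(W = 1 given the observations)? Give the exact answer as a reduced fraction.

Enumerate traces; 24 have nonzero weight after conditioning:
  (Y=1, X=0, Z=0, W=1) weight 9/484
  (Y=1, X=0, Z=1, W=2) weight 3/121
  (Y=1, X=0, Z=2, W=1) weight 3/121
  (Y=1, X=1, Z=0, W=1) weight 3/220
  (Y=1, X=1, Z=1, W=2) weight 3/110
  (Y=1, X=1, Z=2, W=1) weight 3/110
  (Y=1, X=2, Z=0, W=1) weight 3/121
  (Y=1, X=2, Z=1, W=2) weight 4/121
  … 16 more
Group by W:
  weight(W=1) = 1517/4840
  weight(W=2) = 903/4840
Total weight = 1517/4840 + 903/4840 = 1/2
P(W=1 | obs) = 1517/4840 / 1/2 = 1517/2420
P(W=2 | obs) = 903/4840 / 1/2 = 903/2420

P(W = 1 | obs) = 1517/2420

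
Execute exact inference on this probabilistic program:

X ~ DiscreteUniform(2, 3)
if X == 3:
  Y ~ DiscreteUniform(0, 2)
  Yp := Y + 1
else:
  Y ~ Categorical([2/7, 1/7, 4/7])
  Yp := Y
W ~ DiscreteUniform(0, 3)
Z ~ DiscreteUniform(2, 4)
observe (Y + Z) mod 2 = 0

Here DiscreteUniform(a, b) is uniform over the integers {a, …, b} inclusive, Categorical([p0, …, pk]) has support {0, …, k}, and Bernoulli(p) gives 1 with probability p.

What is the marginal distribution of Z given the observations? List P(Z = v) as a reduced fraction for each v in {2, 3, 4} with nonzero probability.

P(Z=2) = 16/37, P(Z=3) = 5/37, P(Z=4) = 16/37

Enumerate traces; 40 have nonzero weight after conditioning:
  (X=2, Y=0, W=0, Z=2) weight 1/84
  (X=2, Y=0, W=0, Z=4) weight 1/84
  (X=2, Y=0, W=1, Z=2) weight 1/84
  (X=2, Y=0, W=1, Z=4) weight 1/84
  (X=2, Y=0, W=2, Z=2) weight 1/84
  (X=2, Y=0, W=2, Z=4) weight 1/84
  (X=2, Y=0, W=3, Z=2) weight 1/84
  (X=2, Y=0, W=3, Z=4) weight 1/84
  (X=2, Y=1, W=0, Z=3) weight 1/168
  … 31 more
Group by Z:
  weight(Z=2) = 16/63
  weight(Z=3) = 5/63
  weight(Z=4) = 16/63
Total weight = 16/63 + 5/63 + 16/63 = 37/63
P(Z=2 | obs) = 16/63 / 37/63 = 16/37
P(Z=3 | obs) = 5/63 / 37/63 = 5/37
P(Z=4 | obs) = 16/63 / 37/63 = 16/37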